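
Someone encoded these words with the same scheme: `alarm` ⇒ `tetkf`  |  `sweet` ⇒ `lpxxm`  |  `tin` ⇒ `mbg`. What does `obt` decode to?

Compare letters: a→t is +19, l→e is +19, a→t is +19 — a constant shift. This is a Caesar cipher with shift 19.
Reversing it on obt: o−19=v, b−19=i, t−19=a.

via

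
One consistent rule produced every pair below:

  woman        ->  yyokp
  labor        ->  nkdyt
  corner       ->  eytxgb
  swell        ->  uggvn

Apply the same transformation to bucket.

deeugd

A repeating key of period 2 is used — shifts +2, +10 over and over.
Applying it to bucket: b+2=d, u+10=e, c+2=e, k+10=u, e+2=g, t+10=d.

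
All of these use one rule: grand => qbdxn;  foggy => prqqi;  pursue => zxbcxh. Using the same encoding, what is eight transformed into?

hlqrd

The shift depends on letter class: consonant g→q is +10, but vowel a→d is +3. Vowels shift forward by 3 and consonants shift forward by 10.
On eight: e(vowel)+3=h, i(vowel)+3=l, g(cons)+10=q, h(cons)+10=r, t(cons)+10=d.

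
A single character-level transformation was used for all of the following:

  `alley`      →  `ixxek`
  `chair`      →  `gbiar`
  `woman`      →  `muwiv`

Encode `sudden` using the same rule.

qoffev

This is an affine cipher: with a=0,…,z=25, each position x becomes (25x+8) mod 26.
For sudden: s(18)→25·18+8≡16=q; u(20)→25·20+8≡14=o; d(3)→25·3+8≡5=f; d(3)→25·3+8≡5=f; e(4)→25·4+8≡4=e; n(13)→25·13+8≡21=v (all mod 26).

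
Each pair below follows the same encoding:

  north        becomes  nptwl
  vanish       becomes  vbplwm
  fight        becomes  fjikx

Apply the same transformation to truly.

tswoc

In north: n→n is +0, o→p is +1, r→t is +2, t→w is +3 — the shift increases by 1 each position. Letter i (0-indexed) is shifted by i+0, so successive shifts are 0, 1, 2, ….
Applying it to truly: t+0=t, r+1=s, u+2=w, l+3=o, y+4=c.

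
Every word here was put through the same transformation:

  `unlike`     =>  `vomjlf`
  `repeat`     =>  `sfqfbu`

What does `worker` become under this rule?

Compare letters: u→v is +1, n→o is +1, l→m is +1 — a constant shift. Each letter is shifted forward by 1 in the alphabet (a Caesar shift of +1).
For worker: w+1=x, o+1=p, r+1=s, k+1=l, e+1=f, r+1=s.

xpslfs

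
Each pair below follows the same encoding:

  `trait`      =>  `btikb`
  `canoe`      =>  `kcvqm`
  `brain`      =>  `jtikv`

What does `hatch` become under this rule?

pcbep

Shifts by position in trait: pos 0: t→b (+8), pos 1: r→t (+2), pos 2: a→i (+8), pos 3: i→k (+2) — repeating every 2. The shifts repeat in a cycle of length 2: positions 0,1,… shift by +8, +2, then the pattern repeats.
Applying it to hatch: h+8=p, a+2=c, t+8=b, c+2=e, h+8=p.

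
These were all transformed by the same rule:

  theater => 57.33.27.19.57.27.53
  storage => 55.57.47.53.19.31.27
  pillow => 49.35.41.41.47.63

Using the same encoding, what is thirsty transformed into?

57.33.35.53.55.57.67

t(#20)→57 and h(#8)→33: differences scale by 2, so n = 2·pos + 17. Each letter becomes 2×(its alphabet position, a=1..z=26) + 17.
Applying it to thirsty: t=20→57, h=8→33, i=9→35, r=18→53, s=19→55, t=20→57, y=25→67.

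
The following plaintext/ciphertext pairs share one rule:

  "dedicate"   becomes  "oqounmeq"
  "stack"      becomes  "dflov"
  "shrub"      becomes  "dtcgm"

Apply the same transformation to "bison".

Shifts by position in dedicate: pos 0: d→o (+11), pos 1: e→q (+12), pos 2: d→o (+11), pos 3: i→u (+12) — repeating every 2. The shifts repeat in a cycle of length 2: positions 0,1,… shift by +11, +12, then the pattern repeats.
On bison: b+11=m, i+12=u, s+11=d, o+12=a, n+11=y.

muday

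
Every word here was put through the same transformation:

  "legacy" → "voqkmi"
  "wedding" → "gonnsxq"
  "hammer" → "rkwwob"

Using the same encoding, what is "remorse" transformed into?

bowybco

Compare letters: l→v is +10, e→o is +10, g→q is +10 — a constant shift. Every letter moves 10 places later in the alphabet, wrapping around z→a.
Applying it to remorse: r+10=b, e+10=o, m+10=w, o+10=y, r+10=b, s+10=c, e+10=o.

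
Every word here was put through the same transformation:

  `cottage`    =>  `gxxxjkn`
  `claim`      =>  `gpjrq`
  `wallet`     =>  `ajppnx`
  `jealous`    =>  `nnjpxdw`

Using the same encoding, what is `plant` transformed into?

The shift depends on letter class: consonant c→g is +4, but vowel o→x is +9. Two shifts are in play — +9 for a/e/i/o/u, +4 for every other letter.
For plant: p(cons)+4=t, l(cons)+4=p, a(vowel)+9=j, n(cons)+4=r, t(cons)+4=x.

tpjrx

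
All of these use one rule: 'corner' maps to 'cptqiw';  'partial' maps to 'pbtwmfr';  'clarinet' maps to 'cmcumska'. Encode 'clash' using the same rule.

cmcvl

In corner: c→c is +0, o→p is +1, r→t is +2, n→q is +3 — the shift increases by 1 each position. Each letter shifts forward by its position index (0, 1, 2, …) — the shift grows by one for each successive letter.
Applying it to clash: c+0=c, l+1=m, a+2=c, s+3=v, h+4=l.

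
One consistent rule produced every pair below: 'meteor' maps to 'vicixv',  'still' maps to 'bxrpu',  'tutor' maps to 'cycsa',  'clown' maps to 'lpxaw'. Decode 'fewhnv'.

Shifts by position in meteor: pos 0: m→v (+9), pos 1: e→i (+4), pos 2: t→c (+9), pos 3: e→i (+4) — repeating every 2. It's a Vigenère-style cipher with numeric key [9,4]: position i shifts by key[i mod 2].
Undoing it on fewhnv: f−9=w, e−4=a, w−9=n, h−4=d, n−9=e, v−4=r.

wander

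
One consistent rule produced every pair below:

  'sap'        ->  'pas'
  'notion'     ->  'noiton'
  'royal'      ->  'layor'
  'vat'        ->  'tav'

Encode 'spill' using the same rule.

llips

It's just the letters in reverse order.
For spill: reverse → llips.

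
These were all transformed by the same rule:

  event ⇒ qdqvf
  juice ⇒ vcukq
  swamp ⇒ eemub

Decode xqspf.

It's a Vigenère-style cipher with numeric key [12,8]: position i shifts by key[i mod 2].
Reversing it on xqspf: x−12=l, q−8=i, s−12=g, p−8=h, f−12=t.

light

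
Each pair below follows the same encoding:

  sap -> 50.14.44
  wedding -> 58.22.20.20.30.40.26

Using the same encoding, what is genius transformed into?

26.22.40.30.54.50

s(#19)→50 and a(#1)→14: differences scale by 2, so n = 2·pos + 12. The formula is n = 2×(alphabet index, a=1) + 12.
On genius: g=7→26, e=5→22, n=14→40, i=9→30, u=21→54, s=19→50.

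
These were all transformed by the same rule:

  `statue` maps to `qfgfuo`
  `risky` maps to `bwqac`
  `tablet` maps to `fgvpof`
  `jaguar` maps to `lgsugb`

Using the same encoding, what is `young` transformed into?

ciuts

This is an affine cipher: with a=0,…,z=25, each position x becomes (15x+6) mod 26.
On young: y(24)→15·24+6≡2=c; o(14)→15·14+6≡8=i; u(20)→15·20+6≡20=u; n(13)→15·13+6≡19=t; g(6)→15·6+6≡18=s (all mod 26).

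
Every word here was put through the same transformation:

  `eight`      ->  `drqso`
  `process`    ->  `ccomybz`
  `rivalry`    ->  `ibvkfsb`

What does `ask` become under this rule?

The word is reversed, then every letter is shifted forward by 10.
For ask: reverse → ksa; then shift: k+10=u, s+10=c, a+10=k.

uck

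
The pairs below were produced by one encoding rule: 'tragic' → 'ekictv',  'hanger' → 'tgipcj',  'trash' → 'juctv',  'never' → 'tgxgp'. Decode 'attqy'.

The output letters match the input read backwards, each shifted +2: tragic reversed is cigart. Read the word backwards and shift each letter +2.
Undoing it on attqy: shift back: a−2=y, t−2=r, t−2=r, q−2=o, y−2=w → yrrow; then reverse → worry.

worry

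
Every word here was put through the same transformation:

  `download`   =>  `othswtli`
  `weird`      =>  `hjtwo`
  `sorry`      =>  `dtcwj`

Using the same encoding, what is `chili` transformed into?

Shifts by position in download: pos 0: d→o (+11), pos 1: o→t (+5), pos 2: w→h (+11), pos 3: n→s (+5) — repeating every 2. A repeating key of period 2 is used — shifts +11, +5 over and over.
For chili: c+11=n, h+5=m, i+11=t, l+5=q, i+11=t.

nmtqt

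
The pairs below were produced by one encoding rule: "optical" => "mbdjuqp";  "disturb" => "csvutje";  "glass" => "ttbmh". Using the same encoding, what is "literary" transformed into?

The word is reversed, then every letter is shifted forward by 1.
On literary: reverse → yraretil; then shift: y+1=z, r+1=s, a+1=b, r+1=s, e+1=f, t+1=u, i+1=j, l+1=m.

zsbsfujm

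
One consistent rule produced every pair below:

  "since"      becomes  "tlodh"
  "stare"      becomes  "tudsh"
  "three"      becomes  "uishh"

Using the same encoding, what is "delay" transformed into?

Two shifts are in play — +3 for a/e/i/o/u, +1 for every other letter.
Applying it to delay: d(cons)+1=e, e(vowel)+3=h, l(cons)+1=m, a(vowel)+3=d, y(cons)+1=z.

ehmdz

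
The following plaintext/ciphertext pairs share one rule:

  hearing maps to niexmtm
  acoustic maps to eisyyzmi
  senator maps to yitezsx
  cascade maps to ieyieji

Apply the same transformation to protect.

vxsziiz

The shift depends on letter class: consonant h→n is +6, but vowel e→i is +4. The rule splits by letter class: vowels +4, consonants +6.
For protect: p(cons)+6=v, r(cons)+6=x, o(vowel)+4=s, t(cons)+6=z, e(vowel)+4=i, c(cons)+6=i, t(cons)+6=z.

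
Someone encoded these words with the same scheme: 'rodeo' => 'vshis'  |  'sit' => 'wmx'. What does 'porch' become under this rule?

tsvgl

Every letter moves 4 places later in the alphabet, wrapping around z→a.
For porch: p+4=t, o+4=s, r+4=v, c+4=g, h+4=l.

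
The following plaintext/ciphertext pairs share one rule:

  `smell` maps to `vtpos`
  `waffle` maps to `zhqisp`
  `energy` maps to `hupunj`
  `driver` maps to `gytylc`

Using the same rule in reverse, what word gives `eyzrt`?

broom

Shifts by position in smell: pos 0: s→v (+3), pos 1: m→t (+7), pos 2: e→p (+11), pos 3: l→o (+3), pos 4: l→s (+7) — repeating every 3. The shifts repeat in a cycle of length 3: positions 0,1,… shift by +3, +7, +11, then the pattern repeats.
Undoing it on eyzrt: e−3=b, y−7=r, z−11=o, r−3=o, t−7=m.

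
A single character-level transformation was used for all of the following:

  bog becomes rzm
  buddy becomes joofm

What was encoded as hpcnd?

The output letters match the input read backwards, each shifted +11: bog reversed is gob. Read the word backwards and shift each letter +11.
Undoing it on hpcnd: shift back: h−11=w, p−11=e, c−11=r, n−11=c, d−11=s → wercs; then reverse → screw.

screw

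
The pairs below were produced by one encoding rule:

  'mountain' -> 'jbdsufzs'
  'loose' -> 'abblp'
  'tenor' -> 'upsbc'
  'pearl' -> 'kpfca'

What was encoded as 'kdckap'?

purple

m(12)→j(9) and o(14)→b(1) fit y≡9x+5 (mod 26); the inverse of 9 mod 26 is 3. Treating letters as 0–25, the rule is x ↦ 9x + 5 (mod 26).
Decoding kdckap: k(10)→3·(10−5)≡15=p; d(3)→3·(3−5)≡20=u; c(2)→3·(2−5)≡17=r; k(10)→3·(10−5)≡15=p; a(0)→3·(0−5)≡11=l; p(15)→3·(15−5)≡4=e (all mod 26).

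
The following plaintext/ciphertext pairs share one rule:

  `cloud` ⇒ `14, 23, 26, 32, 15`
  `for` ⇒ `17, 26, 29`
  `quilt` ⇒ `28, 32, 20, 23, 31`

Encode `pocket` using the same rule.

c is letter #3 and maps to 14: an offset of 11. Each letter is replaced by its alphabet position (a=1..z=26) + 11.
On pocket: p=16→27, o=15→26, c=3→14, k=11→22, e=5→16, t=20→31.

27, 26, 14, 22, 16, 31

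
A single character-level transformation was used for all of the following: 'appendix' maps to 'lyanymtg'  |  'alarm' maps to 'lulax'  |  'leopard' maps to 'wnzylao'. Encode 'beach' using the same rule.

mnlls

A repeating key of period 2 is used — shifts +11, +9 over and over.
For beach: b+11=m, e+9=n, a+11=l, c+9=l, h+11=s.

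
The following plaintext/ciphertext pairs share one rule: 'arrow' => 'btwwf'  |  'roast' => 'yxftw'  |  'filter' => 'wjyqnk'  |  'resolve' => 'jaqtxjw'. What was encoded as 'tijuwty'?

torpedo

The output letters match the input read backwards, each shifted +5: arrow reversed is worra. The word is reversed, then every letter is shifted forward by 5.
Reversing it on tijuwty: shift back: t−5=o, i−5=d, j−5=e, u−5=p, w−5=r, t−5=o, y−5=t → odeprot; then reverse → torpedo.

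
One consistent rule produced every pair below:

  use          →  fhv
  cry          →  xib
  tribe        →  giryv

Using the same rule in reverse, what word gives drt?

Each pair mirrors across the alphabet (u↔f, s↔h, e↔v): positions sum to 25. Each letter is replaced by its mirror in the alphabet: a↔z, b↔y, c↔x, and so on (the Atbash cipher).
Undoing it on drt: d↔w, r↔i, t↔g.

wig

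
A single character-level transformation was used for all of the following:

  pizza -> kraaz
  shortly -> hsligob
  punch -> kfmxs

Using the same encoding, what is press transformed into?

Letters are reflected about the middle of the alphabet (position → 25−position): Atbash.
For press: p↔k, r↔i, e↔v, s↔h, s↔h.

kivhh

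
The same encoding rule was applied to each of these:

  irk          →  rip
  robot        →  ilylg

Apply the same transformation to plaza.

kozaz

Each pair mirrors across the alphabet (i↔r, r↔i, k↔p): positions sum to 25. This is the alphabet-reversal cipher (Atbash): a becomes z, b becomes y, etc.
Applying it to plaza: p↔k, l↔o, a↔z, z↔a, a↔z.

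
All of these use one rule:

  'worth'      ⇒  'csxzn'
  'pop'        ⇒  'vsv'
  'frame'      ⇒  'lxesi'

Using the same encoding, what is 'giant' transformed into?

mmetz

Vowels shift forward by 4 and consonants shift forward by 6.
Applying it to giant: g(cons)+6=m, i(vowel)+4=m, a(vowel)+4=e, n(cons)+6=t, t(cons)+6=z.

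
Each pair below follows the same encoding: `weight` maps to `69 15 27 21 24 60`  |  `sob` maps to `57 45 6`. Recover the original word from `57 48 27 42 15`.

w(#23)→69 and e(#5)→15: differences scale by 3, so n = 3·pos + 0. The formula is n = 3×(alphabet index, a=1).
Decoding 57 48 27 42 15: 57→(57−0)÷3=19=s, 48→(48−0)÷3=16=p, 27→(27−0)÷3=9=i, 42→(42−0)÷3=14=n, 15→(15−0)÷3=5=e.

spine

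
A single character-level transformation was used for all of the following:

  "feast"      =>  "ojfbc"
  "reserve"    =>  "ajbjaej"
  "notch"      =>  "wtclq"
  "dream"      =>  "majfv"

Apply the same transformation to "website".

fjkbncj

The shift depends on letter class: consonant f→o is +9, but vowel e→j is +5. Vowels shift forward by 5 and consonants shift forward by 9.
For website: w(cons)+9=f, e(vowel)+5=j, b(cons)+9=k, s(cons)+9=b, i(vowel)+5=n, t(cons)+9=c, e(vowel)+5=j.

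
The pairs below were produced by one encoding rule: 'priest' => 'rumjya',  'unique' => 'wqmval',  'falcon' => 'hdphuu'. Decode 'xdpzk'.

In priest: p→r is +2, r→u is +3, i→m is +4, e→j is +5 — the shift increases by 1 each position. The shift increases by 1 at each position, starting from +2: 2, 3, 4, ….
Decoding xdpzk: x−2=v, d−3=a, p−4=l, z−5=u, k−6=e.

value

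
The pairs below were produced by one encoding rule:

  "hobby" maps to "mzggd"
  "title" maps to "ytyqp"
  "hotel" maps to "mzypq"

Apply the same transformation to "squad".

The rule splits by letter class: vowels +11, consonants +5.
For squad: s(cons)+5=x, q(cons)+5=v, u(vowel)+11=f, a(vowel)+11=l, d(cons)+5=i.

xvfli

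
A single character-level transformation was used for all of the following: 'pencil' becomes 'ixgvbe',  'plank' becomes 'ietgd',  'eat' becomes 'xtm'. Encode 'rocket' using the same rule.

khvdxm

Compare letters: p→i is +19, e→x is +19, n→g is +19 — a constant shift. Each letter is shifted forward by 19 in the alphabet (a Caesar shift of +19).
Applying it to rocket: r+19=k, o+19=h, c+19=v, k+19=d, e+19=x, t+19=m.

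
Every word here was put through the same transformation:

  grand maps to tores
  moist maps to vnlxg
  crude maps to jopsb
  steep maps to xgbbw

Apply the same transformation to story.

This is an affine cipher: with a=0,…,z=25, each position x becomes (9x+17) mod 26.
For story: s(18)→9·18+17≡23=x; t(19)→9·19+17≡6=g; o(14)→9·14+17≡13=n; r(17)→9·17+17≡14=o; y(24)→9·24+17≡25=z (all mod 26).

xgnoz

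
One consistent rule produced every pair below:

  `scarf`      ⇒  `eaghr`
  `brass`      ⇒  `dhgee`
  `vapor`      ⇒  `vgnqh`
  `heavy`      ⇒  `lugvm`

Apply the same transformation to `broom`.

dhqqw

s(18)→e(4) and c(2)→a(0) fit y≡23x+6 (mod 26); the inverse of 23 mod 26 is 17. This is an affine cipher: with a=0,…,z=25, each position x becomes (23x+6) mod 26.
On broom: b(1)→23·1+6≡3=d; r(17)→23·17+6≡7=h; o(14)→23·14+6≡16=q; o(14)→23·14+6≡16=q; m(12)→23·12+6≡22=w (all mod 26).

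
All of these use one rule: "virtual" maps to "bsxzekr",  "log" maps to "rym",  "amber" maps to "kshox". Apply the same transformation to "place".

vrkio

The shift depends on letter class: consonant v→b is +6, but vowel i→s is +10. Vowels shift forward by 10 and consonants shift forward by 6.
For place: p(cons)+6=v, l(cons)+6=r, a(vowel)+10=k, c(cons)+6=i, e(vowel)+10=o.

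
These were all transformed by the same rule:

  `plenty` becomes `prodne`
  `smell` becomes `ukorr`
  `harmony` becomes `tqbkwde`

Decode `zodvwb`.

vendor

p(15)→p(15) and l(11)→r(17) fit y≡19x+16 (mod 26); the inverse of 19 mod 26 is 11. This is an affine cipher: with a=0,…,z=25, each position x becomes (19x+16) mod 26.
Undoing it on zodvwb: z(25)→11·(25−16)≡21=v; o(14)→11·(14−16)≡4=e; d(3)→11·(3−16)≡13=n; v(21)→11·(21−16)≡3=d; w(22)→11·(22−16)≡14=o; b(1)→11·(1−16)≡17=r (all mod 26).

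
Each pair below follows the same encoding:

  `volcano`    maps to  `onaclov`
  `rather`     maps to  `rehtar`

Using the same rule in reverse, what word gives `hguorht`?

through

The word is simply reversed.
Undoing it on hguorht: then reverse → through.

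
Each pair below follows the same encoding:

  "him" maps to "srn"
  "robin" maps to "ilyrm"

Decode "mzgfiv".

nature

Each pair mirrors across the alphabet (h↔s, i↔r, m↔n): positions sum to 25. This is the alphabet-reversal cipher (Atbash): a becomes z, b becomes y, etc.
Undoing it on mzgfiv: m↔n, z↔a, g↔t, f↔u, i↔r, v↔e.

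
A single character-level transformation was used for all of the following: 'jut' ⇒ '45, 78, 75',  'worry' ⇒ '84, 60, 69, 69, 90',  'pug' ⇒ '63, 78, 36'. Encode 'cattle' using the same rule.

24, 18, 75, 75, 51, 30

j(#10)→45 and u(#21)→78: differences scale by 3, so n = 3·pos + 15. Each letter becomes 3×(its alphabet position, a=1..z=26) + 15.
For cattle: c=3→24, a=1→18, t=20→75, t=20→75, l=12→51, e=5→30.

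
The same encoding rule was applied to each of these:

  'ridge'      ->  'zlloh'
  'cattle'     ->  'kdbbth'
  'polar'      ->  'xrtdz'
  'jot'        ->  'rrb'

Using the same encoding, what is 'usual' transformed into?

The shift depends on letter class: consonant r→z is +8, but vowel i→l is +3. The rule splits by letter class: vowels +3, consonants +8.
For usual: u(vowel)+3=x, s(cons)+8=a, u(vowel)+3=x, a(vowel)+3=d, l(cons)+8=t.

xaxdt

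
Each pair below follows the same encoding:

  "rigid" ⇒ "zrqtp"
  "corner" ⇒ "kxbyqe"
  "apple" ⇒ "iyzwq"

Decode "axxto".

sonic

In rigid: r→z is +8, i→r is +9, g→q is +10, i→t is +11 — the shift increases by 1 each position. Letter i (0-indexed) is shifted by i+8, so successive shifts are 8, 9, 10, ….
Reversing it on axxto: a−8=s, x−9=o, x−10=n, t−11=i, o−12=c.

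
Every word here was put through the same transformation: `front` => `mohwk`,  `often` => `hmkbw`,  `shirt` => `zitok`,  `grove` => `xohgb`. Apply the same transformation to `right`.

f(5)→m(12) and r(17)→o(14) fit y≡11x+9 (mod 26); the inverse of 11 mod 26 is 19. Treating letters as 0–25, the rule is x ↦ 11x + 9 (mod 26).
On right: r(17)→11·17+9≡14=o; i(8)→11·8+9≡19=t; g(6)→11·6+9≡23=x; h(7)→11·7+9≡8=i; t(19)→11·19+9≡10=k (all mod 26).

otxik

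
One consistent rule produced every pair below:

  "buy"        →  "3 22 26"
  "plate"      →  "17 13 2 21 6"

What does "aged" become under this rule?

2 8 6 5

b is letter #2 and maps to 3: an offset of 1. Each letter is replaced by its alphabet position (a=1..z=26) + 1.
For aged: a=1→2, g=7→8, e=5→6, d=4→5.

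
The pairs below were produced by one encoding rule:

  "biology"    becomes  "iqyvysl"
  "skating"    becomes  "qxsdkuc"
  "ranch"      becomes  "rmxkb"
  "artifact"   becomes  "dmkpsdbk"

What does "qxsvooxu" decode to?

kneeling

Two steps: reverse the string, then apply a Caesar shift of +10.
Undoing it on qxsvooxu: shift back: q−10=g, x−10=n, s−10=i, v−10=l, o−10=e, o−10=e, x−10=n, u−10=k → gnileenk; then reverse → kneeling.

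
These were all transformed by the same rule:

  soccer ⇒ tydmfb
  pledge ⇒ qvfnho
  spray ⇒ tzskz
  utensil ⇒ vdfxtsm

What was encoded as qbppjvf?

Shifts by position in soccer: pos 0: s→t (+1), pos 1: o→y (+10), pos 2: c→d (+1), pos 3: c→m (+10) — repeating every 2. A repeating key of period 2 is used — shifts +1, +10 over and over.
Undoing it on qbppjvf: q−1=p, b−10=r, p−1=o, p−10=f, j−1=i, v−10=l, f−1=e.

profile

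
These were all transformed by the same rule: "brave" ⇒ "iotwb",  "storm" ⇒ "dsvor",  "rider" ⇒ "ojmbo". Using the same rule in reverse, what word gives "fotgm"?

grand

b(1)→i(8) and r(17)→o(14) fit y≡15x+19 (mod 26); the inverse of 15 mod 26 is 7. Each letter's alphabet position (a=0..z=25) is mapped through 15·x+19 mod 26 — an affine cipher.
Reversing it on fotgm: f(5)→7·(5−19)≡6=g; o(14)→7·(14−19)≡17=r; t(19)→7·(19−19)≡0=a; g(6)→7·(6−19)≡13=n; m(12)→7·(12−19)≡3=d (all mod 26).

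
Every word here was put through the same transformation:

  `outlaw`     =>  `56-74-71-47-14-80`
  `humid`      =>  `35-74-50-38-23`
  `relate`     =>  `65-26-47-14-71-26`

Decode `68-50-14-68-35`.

o(#15)→56 and u(#21)→74: differences scale by 3, so n = 3·pos + 11. The formula is n = 3×(alphabet index, a=1) + 11.
Reversing it on 68-50-14-68-35: 68→(68−11)÷3=19=s, 50→(50−11)÷3=13=m, 14→(14−11)÷3=1=a, 68→(68−11)÷3=19=s, 35→(35−11)÷3=8=h.

smash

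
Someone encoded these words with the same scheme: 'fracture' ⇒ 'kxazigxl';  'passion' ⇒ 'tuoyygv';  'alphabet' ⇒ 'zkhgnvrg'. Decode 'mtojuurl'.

The output letters match the input read backwards, each shifted +6: fracture reversed is erutcarf. Two steps: reverse the string, then apply a Caesar shift of +6.
Decoding mtojuurl: shift back: m−6=g, t−6=n, o−6=i, j−6=d, u−6=o, u−6=o, r−6=l, l−6=f → gnidoolf; then reverse → flooding.

flooding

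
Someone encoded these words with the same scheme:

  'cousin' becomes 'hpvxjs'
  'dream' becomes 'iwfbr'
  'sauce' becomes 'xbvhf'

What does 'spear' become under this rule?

The shift depends on letter class: consonant c→h is +5, but vowel o→p is +1. Two shifts are in play — +1 for a/e/i/o/u, +5 for every other letter.
For spear: s(cons)+5=x, p(cons)+5=u, e(vowel)+1=f, a(vowel)+1=b, r(cons)+5=w.

xufbw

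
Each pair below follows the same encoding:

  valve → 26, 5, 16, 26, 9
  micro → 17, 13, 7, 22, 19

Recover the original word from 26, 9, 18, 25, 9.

v is letter #22 and maps to 26: an offset of 4. The number is (letter's place in the alphabet, a=1) + 4.
Decoding 26, 9, 18, 25, 9: 26→(26−4)÷1=22=v, 9→(9−4)÷1=5=e, 18→(18−4)÷1=14=n, 25→(25−4)÷1=21=u, 9→(9−4)÷1=5=e.

venue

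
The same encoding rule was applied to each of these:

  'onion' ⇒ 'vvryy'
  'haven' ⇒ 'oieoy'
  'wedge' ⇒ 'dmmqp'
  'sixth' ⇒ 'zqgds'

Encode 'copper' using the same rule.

Letter i (0-indexed) is shifted by i+7, so successive shifts are 7, 8, 9, ….
On copper: c+7=j, o+8=w, p+9=y, p+10=z, e+11=p, r+12=d.

jwyzpd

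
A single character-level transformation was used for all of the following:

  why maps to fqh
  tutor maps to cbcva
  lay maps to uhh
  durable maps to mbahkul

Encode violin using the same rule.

The rule splits by letter class: vowels +7, consonants +9.
For violin: v(cons)+9=e, i(vowel)+7=p, o(vowel)+7=v, l(cons)+9=u, i(vowel)+7=p, n(cons)+9=w.

epvupw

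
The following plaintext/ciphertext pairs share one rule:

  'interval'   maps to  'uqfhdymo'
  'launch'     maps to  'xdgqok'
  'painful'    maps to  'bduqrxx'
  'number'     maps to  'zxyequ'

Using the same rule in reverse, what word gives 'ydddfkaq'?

marathon

Shifts by position in interval: pos 0: i→u (+12), pos 1: n→q (+3), pos 2: t→f (+12), pos 3: e→h (+3) — repeating every 2. The shifts repeat in a cycle of length 2: positions 0,1,… shift by +12, +3, then the pattern repeats.
Undoing it on ydddfkaq: y−12=m, d−3=a, d−12=r, d−3=a, f−12=t, k−3=h, a−12=o, q−3=n.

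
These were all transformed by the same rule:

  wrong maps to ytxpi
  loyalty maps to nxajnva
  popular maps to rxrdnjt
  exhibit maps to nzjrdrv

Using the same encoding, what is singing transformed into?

urpirpi

The shift depends on letter class: consonant w→y is +2, but vowel o→x is +9. The rule splits by letter class: vowels +9, consonants +2.
On singing: s(cons)+2=u, i(vowel)+9=r, n(cons)+2=p, g(cons)+2=i, i(vowel)+9=r, n(cons)+2=p, g(cons)+2=i.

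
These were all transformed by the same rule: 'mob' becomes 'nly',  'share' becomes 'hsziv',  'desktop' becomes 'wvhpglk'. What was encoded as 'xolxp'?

clock

Each pair mirrors across the alphabet (m↔n, o↔l, b↔y): positions sum to 25. Letters are reflected about the middle of the alphabet (position → 25−position): Atbash.
Undoing it on xolxp: x↔c, o↔l, l↔o, x↔c, p↔k.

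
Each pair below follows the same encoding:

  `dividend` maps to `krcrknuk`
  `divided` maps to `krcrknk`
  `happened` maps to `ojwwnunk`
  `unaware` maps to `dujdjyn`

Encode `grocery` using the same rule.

The rule splits by letter class: vowels +9, consonants +7.
For grocery: g(cons)+7=n, r(cons)+7=y, o(vowel)+9=x, c(cons)+7=j, e(vowel)+9=n, r(cons)+7=y, y(cons)+7=f.

nyxjnyf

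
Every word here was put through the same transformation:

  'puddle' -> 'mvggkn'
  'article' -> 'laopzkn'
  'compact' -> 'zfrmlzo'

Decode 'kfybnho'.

longest

p(15)→m(12) and u(20)→v(21) fit y≡7x+11 (mod 26); the inverse of 7 mod 26 is 15. Treating letters as 0–25, the rule is x ↦ 7x + 11 (mod 26).
Undoing it on kfybnho: k(10)→15·(10−11)≡11=l; f(5)→15·(5−11)≡14=o; y(24)→15·(24−11)≡13=n; b(1)→15·(1−11)≡6=g; n(13)→15·(13−11)≡4=e; h(7)→15·(7−11)≡18=s; o(14)→15·(14−11)≡19=t (all mod 26).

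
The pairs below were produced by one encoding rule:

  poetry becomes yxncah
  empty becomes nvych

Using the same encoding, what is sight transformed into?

Compare letters: p→y is +9, o→x is +9, e→n is +9 — a constant shift. This is a Caesar cipher with shift 9.
For sight: s+9=b, i+9=r, g+9=p, h+9=q, t+9=c.

brpqc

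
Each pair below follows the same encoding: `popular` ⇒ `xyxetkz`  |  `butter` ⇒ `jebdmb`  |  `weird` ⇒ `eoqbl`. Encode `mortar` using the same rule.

uyzdib

The shifts repeat in a cycle of length 2: positions 0,1,… shift by +8, +10, then the pattern repeats.
Applying it to mortar: m+8=u, o+10=y, r+8=z, t+10=d, a+8=i, r+10=b.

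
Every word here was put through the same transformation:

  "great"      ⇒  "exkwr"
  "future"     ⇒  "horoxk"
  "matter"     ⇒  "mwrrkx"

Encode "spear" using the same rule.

g(6)→e(4) and r(17)→x(23) fit y≡23x+22 (mod 26); the inverse of 23 mod 26 is 17. Treating letters as 0–25, the rule is x ↦ 23x + 22 (mod 26).
On spear: s(18)→23·18+22≡20=u; p(15)→23·15+22≡3=d; e(4)→23·4+22≡10=k; a(0)→23·0+22≡22=w; r(17)→23·17+22≡23=x (all mod 26).

udkwx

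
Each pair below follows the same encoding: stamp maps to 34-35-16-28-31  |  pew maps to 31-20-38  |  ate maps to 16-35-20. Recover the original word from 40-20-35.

s is letter #19 and maps to 34: an offset of 15. Each letter is replaced by its alphabet position (a=1..z=26) + 15.
Reversing it on 40-20-35: 40→(40−15)÷1=25=y, 20→(20−15)÷1=5=e, 35→(35−15)÷1=20=t.

yet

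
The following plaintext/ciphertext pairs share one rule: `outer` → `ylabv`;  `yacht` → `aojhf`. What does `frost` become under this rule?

azvym

The output letters match the input read backwards, each shifted +7: outer reversed is retuo. Read the word backwards and shift each letter +7.
On frost: reverse → tsorf; then shift: t+7=a, s+7=z, o+7=v, r+7=y, f+7=m.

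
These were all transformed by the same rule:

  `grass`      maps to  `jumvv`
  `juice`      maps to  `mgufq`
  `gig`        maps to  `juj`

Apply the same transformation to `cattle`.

fmwwoq

The shift depends on letter class: consonant g→j is +3, but vowel a→m is +12. Vowels shift forward by 12 and consonants shift forward by 3.
On cattle: c(cons)+3=f, a(vowel)+12=m, t(cons)+3=w, t(cons)+3=w, l(cons)+3=o, e(vowel)+12=q.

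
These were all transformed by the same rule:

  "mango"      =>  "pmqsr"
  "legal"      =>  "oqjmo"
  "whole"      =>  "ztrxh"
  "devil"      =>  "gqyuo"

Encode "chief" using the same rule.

ftlqi

The shifts repeat in a cycle of length 2: positions 0,1,… shift by +3, +12, then the pattern repeats.
Applying it to chief: c+3=f, h+12=t, i+3=l, e+12=q, f+3=i.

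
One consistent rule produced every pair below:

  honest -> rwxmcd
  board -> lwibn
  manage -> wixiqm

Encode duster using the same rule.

The shift depends on letter class: consonant h→r is +10, but vowel o→w is +8. Two shifts are in play — +8 for a/e/i/o/u, +10 for every other letter.
On duster: d(cons)+10=n, u(vowel)+8=c, s(cons)+10=c, t(cons)+10=d, e(vowel)+8=m, r(cons)+10=b.

nccdmb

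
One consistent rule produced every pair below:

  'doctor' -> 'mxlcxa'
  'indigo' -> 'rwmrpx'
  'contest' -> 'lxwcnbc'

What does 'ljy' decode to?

cap

Compare letters: d→m is +9, o→x is +9, c→l is +9 — a constant shift. Each letter is shifted forward by 9 in the alphabet (a Caesar shift of +9).
Decoding ljy: l−9=c, j−9=a, y−9=p.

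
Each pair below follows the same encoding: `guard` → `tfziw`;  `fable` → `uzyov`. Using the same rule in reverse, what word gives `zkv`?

ape

Each pair mirrors across the alphabet (g↔t, u↔f, a↔z): positions sum to 25. This is the alphabet-reversal cipher (Atbash): a becomes z, b becomes y, etc.
Undoing it on zkv: z↔a, k↔p, v↔e.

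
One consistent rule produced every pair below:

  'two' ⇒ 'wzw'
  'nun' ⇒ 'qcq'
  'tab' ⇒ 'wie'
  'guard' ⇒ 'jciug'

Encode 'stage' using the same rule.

vwijm

The shift depends on letter class: consonant t→w is +3, but vowel o→w is +8. The rule splits by letter class: vowels +8, consonants +3.
On stage: s(cons)+3=v, t(cons)+3=w, a(vowel)+8=i, g(cons)+3=j, e(vowel)+8=m.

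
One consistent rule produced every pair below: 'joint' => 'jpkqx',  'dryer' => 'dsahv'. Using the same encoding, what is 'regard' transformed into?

rfidvi

In joint: j→j is +0, o→p is +1, i→k is +2, n→q is +3 — the shift increases by 1 each position. Each letter shifts forward by its position index (0, 1, 2, …) — the shift grows by one for each successive letter.
On regard: r+0=r, e+1=f, g+2=i, a+3=d, r+4=v, d+5=i.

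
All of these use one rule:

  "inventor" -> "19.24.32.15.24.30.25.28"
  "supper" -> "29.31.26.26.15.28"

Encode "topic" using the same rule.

Letters become their 1-based position plus 10 (so a→11, b→12, …).
For topic: t=20→30, o=15→25, p=16→26, i=9→19, c=3→13.

30.25.26.19.13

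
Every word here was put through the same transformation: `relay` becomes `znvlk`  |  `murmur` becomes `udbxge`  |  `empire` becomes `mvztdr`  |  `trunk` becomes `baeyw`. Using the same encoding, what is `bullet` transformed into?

In relay: r→z is +8, e→n is +9, l→v is +10, a→l is +11 — the shift increases by 1 each position. Letter i (0-indexed) is shifted by i+8, so successive shifts are 8, 9, 10, ….
On bullet: b+8=j, u+9=d, l+10=v, l+11=w, e+12=q, t+13=g.

jdvwqg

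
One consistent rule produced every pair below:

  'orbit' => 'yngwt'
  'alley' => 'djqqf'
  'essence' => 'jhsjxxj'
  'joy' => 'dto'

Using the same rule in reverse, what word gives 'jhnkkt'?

The word is reversed, then every letter is shifted forward by 5.
Reversing it on jhnkkt: shift back: j−5=e, h−5=c, n−5=i, k−5=f, k−5=f, t−5=o → eciffo; then reverse → office.

office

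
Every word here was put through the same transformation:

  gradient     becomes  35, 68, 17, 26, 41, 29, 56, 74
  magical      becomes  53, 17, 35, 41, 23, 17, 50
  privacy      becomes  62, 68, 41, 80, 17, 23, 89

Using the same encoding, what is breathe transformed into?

20, 68, 29, 17, 74, 38, 29

With a=1..z=26, the number is 3·pos + 14.
Applying it to breathe: b=2→20, r=18→68, e=5→29, a=1→17, t=20→74, h=8→38, e=5→29.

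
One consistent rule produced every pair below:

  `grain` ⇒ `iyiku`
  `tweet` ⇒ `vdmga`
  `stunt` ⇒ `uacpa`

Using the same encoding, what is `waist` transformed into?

yhqua

Shifts by position in grain: pos 0: g→i (+2), pos 1: r→y (+7), pos 2: a→i (+8), pos 3: i→k (+2), pos 4: n→u (+7) — repeating every 3. It's a Vigenère-style cipher with numeric key [2,7,8]: position i shifts by key[i mod 3].
Applying it to waist: w+2=y, a+7=h, i+8=q, s+2=u, t+7=a.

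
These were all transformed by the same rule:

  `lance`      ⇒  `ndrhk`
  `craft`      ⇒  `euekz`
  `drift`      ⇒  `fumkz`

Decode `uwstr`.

stool

In lance: l→n is +2, a→d is +3, n→r is +4, c→h is +5 — the shift increases by 1 each position. Letter i (0-indexed) is shifted by i+2, so successive shifts are 2, 3, 4, ….
Reversing it on uwstr: u−2=s, w−3=t, s−4=o, t−5=o, r−6=l.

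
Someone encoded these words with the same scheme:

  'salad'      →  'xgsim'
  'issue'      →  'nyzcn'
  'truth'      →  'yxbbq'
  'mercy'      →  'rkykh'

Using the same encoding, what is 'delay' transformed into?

iksih

In salad: s→x is +5, a→g is +6, l→s is +7, a→i is +8 — the shift increases by 1 each position. The shift increases by 1 at each position, starting from +5: 5, 6, 7, ….
Applying it to delay: d+5=i, e+6=k, l+7=s, a+8=i, y+9=h.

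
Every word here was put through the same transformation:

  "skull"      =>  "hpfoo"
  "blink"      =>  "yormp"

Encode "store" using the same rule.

hgliv

Letters are reflected about the middle of the alphabet (position → 25−position): Atbash.
For store: s↔h, t↔g, o↔l, r↔i, e↔v.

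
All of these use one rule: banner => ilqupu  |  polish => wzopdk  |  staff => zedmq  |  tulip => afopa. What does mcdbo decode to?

Shifts by position in banner: pos 0: b→i (+7), pos 1: a→l (+11), pos 2: n→q (+3), pos 3: n→u (+7), pos 4: e→p (+11), pos 5: r→u (+3) — repeating every 3. A repeating key of period 3 is used — shifts +7, +11, +3 over and over.
Undoing it on mcdbo: m−7=f, c−11=r, d−3=a, b−7=u, o−11=d.

fraud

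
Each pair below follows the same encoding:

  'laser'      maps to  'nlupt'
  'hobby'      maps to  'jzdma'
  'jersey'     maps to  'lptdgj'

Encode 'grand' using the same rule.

iccyf

Shifts by position in laser: pos 0: l→n (+2), pos 1: a→l (+11), pos 2: s→u (+2), pos 3: e→p (+11) — repeating every 2. A repeating key of period 2 is used — shifts +2, +11 over and over.
For grand: g+2=i, r+11=c, a+2=c, n+11=y, d+2=f.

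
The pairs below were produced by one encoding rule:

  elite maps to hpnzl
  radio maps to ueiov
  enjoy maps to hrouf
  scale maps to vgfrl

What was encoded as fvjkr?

In elite: e→h is +3, l→p is +4, i→n is +5, t→z is +6 — the shift increases by 1 each position. Each letter shifts forward by (position + 3), i.e. 3, 4, 5, … — the shift grows by one for each successive letter.
Decoding fvjkr: f−3=c, v−4=r, j−5=e, k−6=e, r−7=k.

creek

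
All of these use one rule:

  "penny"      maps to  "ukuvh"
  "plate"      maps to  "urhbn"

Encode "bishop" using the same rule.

Letter i (0-indexed) is shifted by i+5, so successive shifts are 5, 6, 7, ….
Applying it to bishop: b+5=g, i+6=o, s+7=z, h+8=p, o+9=x, p+10=z.

gozpxz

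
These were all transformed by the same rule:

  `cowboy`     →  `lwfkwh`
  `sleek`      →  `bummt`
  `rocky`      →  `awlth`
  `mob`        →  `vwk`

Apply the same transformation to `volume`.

ewucvm

The shift depends on letter class: consonant c→l is +9, but vowel o→w is +8. The rule splits by letter class: vowels +8, consonants +9.
On volume: v(cons)+9=e, o(vowel)+8=w, l(cons)+9=u, u(vowel)+8=c, m(cons)+9=v, e(vowel)+8=m.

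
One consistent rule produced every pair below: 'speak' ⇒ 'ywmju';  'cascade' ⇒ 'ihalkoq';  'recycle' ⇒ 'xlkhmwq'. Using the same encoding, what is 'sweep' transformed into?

In speak: s→y is +6, p→w is +7, e→m is +8, a→j is +9 — the shift increases by 1 each position. Each letter shifts forward by (position + 6), i.e. 6, 7, 8, … — the shift grows by one for each successive letter.
Applying it to sweep: s+6=y, w+7=d, e+8=m, e+9=n, p+10=z.

ydmnz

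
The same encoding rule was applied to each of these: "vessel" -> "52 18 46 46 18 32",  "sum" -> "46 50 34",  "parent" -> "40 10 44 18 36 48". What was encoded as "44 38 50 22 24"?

v(#22)→52 and e(#5)→18: differences scale by 2, so n = 2·pos + 8. With a=1..z=26, the number is 2·pos + 8.
Reversing it on 44 38 50 22 24: 44→(44−8)÷2=18=r, 38→(38−8)÷2=15=o, 50→(50−8)÷2=21=u, 22→(22−8)÷2=7=g, 24→(24−8)÷2=8=h.

rough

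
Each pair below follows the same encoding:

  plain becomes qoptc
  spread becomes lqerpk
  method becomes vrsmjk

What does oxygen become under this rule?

p(15)→q(16) and l(11)→o(14) fit y≡7x+15 (mod 26); the inverse of 7 mod 26 is 15. Each letter's alphabet position (a=0..z=25) is mapped through 7·x+15 mod 26 — an affine cipher.
For oxygen: o(14)→7·14+15≡9=j; x(23)→7·23+15≡20=u; y(24)→7·24+15≡1=b; g(6)→7·6+15≡5=f; e(4)→7·4+15≡17=r; n(13)→7·13+15≡2=c (all mod 26).

jubfrc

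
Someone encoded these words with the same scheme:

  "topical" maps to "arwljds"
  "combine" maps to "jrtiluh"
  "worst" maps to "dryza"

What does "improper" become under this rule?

The rule splits by letter class: vowels +3, consonants +7.
For improper: i(vowel)+3=l, m(cons)+7=t, p(cons)+7=w, r(cons)+7=y, o(vowel)+3=r, p(cons)+7=w, e(vowel)+3=h, r(cons)+7=y.

ltwyrwhy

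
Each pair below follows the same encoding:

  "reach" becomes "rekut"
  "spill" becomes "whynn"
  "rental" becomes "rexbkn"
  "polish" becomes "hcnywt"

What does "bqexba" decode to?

twenty

Each letter's alphabet position (a=0..z=25) is mapped through 5·x+10 mod 26 — an affine cipher.
Reversing it on bqexba: b(1)→21·(1−10)≡19=t; q(16)→21·(16−10)≡22=w; e(4)→21·(4−10)≡4=e; x(23)→21·(23−10)≡13=n; b(1)→21·(1−10)≡19=t; a(0)→21·(0−10)≡24=y (all mod 26).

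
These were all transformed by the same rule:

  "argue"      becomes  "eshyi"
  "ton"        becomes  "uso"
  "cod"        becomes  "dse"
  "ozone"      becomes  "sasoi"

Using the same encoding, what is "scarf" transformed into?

tdesg

The shift depends on letter class: consonant r→s is +1, but vowel a→e is +4. Vowels shift forward by 4 and consonants shift forward by 1.
Applying it to scarf: s(cons)+1=t, c(cons)+1=d, a(vowel)+4=e, r(cons)+1=s, f(cons)+1=g.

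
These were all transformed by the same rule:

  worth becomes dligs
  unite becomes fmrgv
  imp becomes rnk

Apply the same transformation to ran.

Each pair mirrors across the alphabet (w↔d, o↔l, r↔i): positions sum to 25. This is the alphabet-reversal cipher (Atbash): a becomes z, b becomes y, etc.
For ran: r↔i, a↔z, n↔m.

izm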